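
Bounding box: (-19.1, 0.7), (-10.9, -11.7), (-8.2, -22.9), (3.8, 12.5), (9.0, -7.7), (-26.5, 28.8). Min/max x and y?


x range: [-26.5, 9]
y range: [-22.9, 28.8]
Bounding box: (-26.5,-22.9) to (9,28.8)

(-26.5,-22.9) to (9,28.8)


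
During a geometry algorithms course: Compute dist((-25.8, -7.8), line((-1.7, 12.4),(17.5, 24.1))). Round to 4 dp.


|cross product| = 105.87
|line direction| = sqrt(505.53) = 22.484
Distance = 105.87/sqrt(505.53) = 4.7087

4.7087


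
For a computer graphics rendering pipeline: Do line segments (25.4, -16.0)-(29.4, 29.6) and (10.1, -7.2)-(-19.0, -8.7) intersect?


Cross products: d1=279.03, d2=-1041.93, d3=732.88, d4=2053.84
d1*d2 < 0 and d3*d4 < 0? no

No, they don't intersect


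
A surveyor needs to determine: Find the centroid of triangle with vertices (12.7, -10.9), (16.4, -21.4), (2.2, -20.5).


Centroid = ((x_A+x_B+x_C)/3, (y_A+y_B+y_C)/3)
= ((12.7+16.4+2.2)/3, ((-10.9)+(-21.4)+(-20.5))/3)
= (10.4333, -17.6)

(10.4333, -17.6)


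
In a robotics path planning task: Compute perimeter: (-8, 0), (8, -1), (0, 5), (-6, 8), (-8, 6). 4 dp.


Sides: (-8, 0)->(8, -1): sqrt(257) = 16.03122, (8, -1)->(0, 5): sqrt(100) = 10, (0, 5)->(-6, 8): sqrt(45) = 6.708204, (-6, 8)->(-8, 6): sqrt(8) = 2.828427, (-8, 6)->(-8, 0): sqrt(36) = 6
Sum = 41.567851
Perimeter = 41.5679

41.5679


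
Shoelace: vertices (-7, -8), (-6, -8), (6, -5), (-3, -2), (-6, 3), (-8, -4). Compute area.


Shoelace sum: ((-7)*(-8) - (-6)*(-8)) + ((-6)*(-5) - 6*(-8)) + (6*(-2) - (-3)*(-5)) + ((-3)*3 - (-6)*(-2)) + ((-6)*(-4) - (-8)*3) + ((-8)*(-8) - (-7)*(-4))
= 122
Area = |122|/2 = 61

61


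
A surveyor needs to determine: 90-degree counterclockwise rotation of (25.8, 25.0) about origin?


90° CCW: (x,y) -> (-y, x)
(25.8,25) -> (-25, 25.8)

(-25, 25.8)


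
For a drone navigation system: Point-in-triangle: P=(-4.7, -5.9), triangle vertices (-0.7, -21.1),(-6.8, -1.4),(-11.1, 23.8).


Cross products: AB x AP = -13.92, BC x BP = -33.57, CA x CP = -21.52
All same sign? yes

Yes, inside


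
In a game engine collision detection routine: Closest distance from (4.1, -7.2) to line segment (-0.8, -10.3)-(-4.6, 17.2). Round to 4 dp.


Project P onto AB: t = 0.0865 (clamped to [0,1])
Closest point on segment: (-1.1285, -7.9225)
Distance: 5.2782

5.2782


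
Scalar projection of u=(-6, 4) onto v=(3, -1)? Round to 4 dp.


u.v = -22, |v| = sqrt(10) = 3.1623
Scalar projection = u.v / |v| = -22 / sqrt(10) = -6.957

-6.957


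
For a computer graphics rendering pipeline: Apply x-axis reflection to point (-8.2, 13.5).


Reflection over x-axis: (x,y) -> (x,-y)
(-8.2, 13.5) -> (-8.2, -13.5)

(-8.2, -13.5)


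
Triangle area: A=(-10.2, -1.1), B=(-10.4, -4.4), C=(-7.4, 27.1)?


Area = |x_A(y_B-y_C) + x_B(y_C-y_A) + x_C(y_A-y_B)|/2
= |321.3 + (-293.28) + (-24.42)|/2
= 3.6/2 = 1.8

1.8


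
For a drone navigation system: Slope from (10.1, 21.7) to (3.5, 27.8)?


slope = (y2-y1)/(x2-x1) = (27.8-21.7)/(3.5-10.1) = 6.1/(-6.6) = -0.9242

-0.9242


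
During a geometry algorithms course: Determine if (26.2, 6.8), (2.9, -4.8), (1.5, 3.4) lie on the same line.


Cross product: (2.9-26.2)*(3.4-6.8) - ((-4.8)-6.8)*(1.5-26.2)
= -207.3

No, not collinear


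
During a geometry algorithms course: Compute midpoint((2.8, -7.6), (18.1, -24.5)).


M = ((2.8+18.1)/2, ((-7.6)+(-24.5))/2)
= (10.45, -16.05)

(10.45, -16.05)


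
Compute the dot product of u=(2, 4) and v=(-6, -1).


u . v = u_x*v_x + u_y*v_y = 2*(-6) + 4*(-1)
= (-12) + (-4) = -16

-16


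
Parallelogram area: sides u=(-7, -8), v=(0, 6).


|u x v| = |(-7)*6 - (-8)*0|
= |(-42) - 0| = 42

42


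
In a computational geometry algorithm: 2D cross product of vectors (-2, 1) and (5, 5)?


u x v = u_x*v_y - u_y*v_x = (-2)*5 - 1*5
= (-10) - 5 = -15

-15


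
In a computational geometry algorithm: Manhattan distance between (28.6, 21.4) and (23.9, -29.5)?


|28.6-23.9| + |21.4-(-29.5)| = 4.7 + 50.9 = 55.6

55.6


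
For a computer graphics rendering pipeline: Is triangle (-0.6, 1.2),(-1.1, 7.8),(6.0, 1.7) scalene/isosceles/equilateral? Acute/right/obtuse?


Side lengths squared: AB^2=43.81, BC^2=87.62, CA^2=43.81
Sorted: [43.81, 43.81, 87.62]
By sides: Isosceles, By angles: Right

Isosceles, Right


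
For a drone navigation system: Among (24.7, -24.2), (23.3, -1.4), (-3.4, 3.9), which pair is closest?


d(P0,P1) = 22.8429, d(P0,P2) = 39.7394, d(P1,P2) = 27.2209
Closest: P0 and P1

Closest pair: (24.7, -24.2) and (23.3, -1.4), distance = 22.8429


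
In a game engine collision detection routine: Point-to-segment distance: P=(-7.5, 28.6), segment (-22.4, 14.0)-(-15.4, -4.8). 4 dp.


Project P onto AB: t = 0 (clamped to [0,1])
Closest point on segment: (-22.4, 14)
Distance: 20.8607

20.8607


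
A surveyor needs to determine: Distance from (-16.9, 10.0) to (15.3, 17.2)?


dx=32.2, dy=7.2
d^2 = 32.2^2 + 7.2^2 = 1088.68
d = sqrt(1088.68) = 32.9952

32.9952


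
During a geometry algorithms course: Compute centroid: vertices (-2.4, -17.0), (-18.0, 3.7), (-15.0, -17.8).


Centroid = ((x_A+x_B+x_C)/3, (y_A+y_B+y_C)/3)
= (((-2.4)+(-18)+(-15))/3, ((-17)+3.7+(-17.8))/3)
= (-11.8, -10.3667)

(-11.8, -10.3667)


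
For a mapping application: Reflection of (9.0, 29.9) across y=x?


Reflection over y=x: (x,y) -> (y,x)
(9, 29.9) -> (29.9, 9)

(29.9, 9)


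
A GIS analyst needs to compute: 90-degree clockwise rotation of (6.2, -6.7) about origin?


90° CW: (x,y) -> (y, -x)
(6.2,-6.7) -> (-6.7, -6.2)

(-6.7, -6.2)


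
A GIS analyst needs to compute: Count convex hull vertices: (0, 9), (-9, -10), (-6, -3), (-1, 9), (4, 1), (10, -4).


Convex hull vertices (CCW): (-9, -10), (10, -4), (0, 9), (-1, 9)
Count = 4

4


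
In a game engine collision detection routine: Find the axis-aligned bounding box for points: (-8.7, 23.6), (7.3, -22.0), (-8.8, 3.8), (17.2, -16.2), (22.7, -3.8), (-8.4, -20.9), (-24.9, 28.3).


x range: [-24.9, 22.7]
y range: [-22, 28.3]
Bounding box: (-24.9,-22) to (22.7,28.3)

(-24.9,-22) to (22.7,28.3)


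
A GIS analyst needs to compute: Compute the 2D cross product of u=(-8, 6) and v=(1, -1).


u x v = u_x*v_y - u_y*v_x = (-8)*(-1) - 6*1
= 8 - 6 = 2

2


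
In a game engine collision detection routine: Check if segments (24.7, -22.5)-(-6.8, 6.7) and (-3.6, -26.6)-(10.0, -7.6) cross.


Cross products: d1=-481.94, d2=513.68, d3=955.51, d4=-40.11
d1*d2 < 0 and d3*d4 < 0? yes

Yes, they intersect


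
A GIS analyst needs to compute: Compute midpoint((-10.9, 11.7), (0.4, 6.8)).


M = (((-10.9)+0.4)/2, (11.7+6.8)/2)
= (-5.25, 9.25)

(-5.25, 9.25)


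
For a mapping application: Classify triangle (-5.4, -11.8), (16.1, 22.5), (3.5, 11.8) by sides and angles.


Side lengths squared: AB^2=1638.74, BC^2=273.25, CA^2=636.17
Sorted: [273.25, 636.17, 1638.74]
By sides: Scalene, By angles: Obtuse

Scalene, Obtuse


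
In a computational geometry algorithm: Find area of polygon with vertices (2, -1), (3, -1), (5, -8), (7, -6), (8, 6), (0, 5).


Shoelace sum: (2*(-1) - 3*(-1)) + (3*(-8) - 5*(-1)) + (5*(-6) - 7*(-8)) + (7*6 - 8*(-6)) + (8*5 - 0*6) + (0*(-1) - 2*5)
= 128
Area = |128|/2 = 64

64


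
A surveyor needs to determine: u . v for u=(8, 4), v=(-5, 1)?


u . v = u_x*v_x + u_y*v_y = 8*(-5) + 4*1
= (-40) + 4 = -36

-36


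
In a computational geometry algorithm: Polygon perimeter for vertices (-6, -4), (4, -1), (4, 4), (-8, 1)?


Sides: (-6, -4)->(4, -1): sqrt(109) = 10.440307, (4, -1)->(4, 4): sqrt(25) = 5, (4, 4)->(-8, 1): sqrt(153) = 12.369317, (-8, 1)->(-6, -4): sqrt(29) = 5.385165
Sum = 33.194789
Perimeter = 33.1948

33.1948


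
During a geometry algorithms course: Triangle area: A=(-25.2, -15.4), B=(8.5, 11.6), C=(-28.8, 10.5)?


Area = |x_A(y_B-y_C) + x_B(y_C-y_A) + x_C(y_A-y_B)|/2
= |(-27.72) + 220.15 + 777.6|/2
= 970.03/2 = 485.015

485.015


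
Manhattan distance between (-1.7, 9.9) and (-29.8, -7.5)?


|(-1.7)-(-29.8)| + |9.9-(-7.5)| = 28.1 + 17.4 = 45.5

45.5


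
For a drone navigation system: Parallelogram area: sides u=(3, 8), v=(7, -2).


|u x v| = |3*(-2) - 8*7|
= |(-6) - 56| = 62

62


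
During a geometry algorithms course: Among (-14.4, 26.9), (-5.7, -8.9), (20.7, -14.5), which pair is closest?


d(P0,P1) = 36.842, d(P0,P2) = 54.2768, d(P1,P2) = 26.9874
Closest: P1 and P2

Closest pair: (-5.7, -8.9) and (20.7, -14.5), distance = 26.9874


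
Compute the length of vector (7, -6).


|u| = sqrt(7^2 + (-6)^2) = sqrt(85) = 9.2195

9.2195


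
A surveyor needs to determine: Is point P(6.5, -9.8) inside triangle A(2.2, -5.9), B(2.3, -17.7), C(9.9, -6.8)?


Cross products: AB x AP = 50.35, BC x BP = 14.26, CA x CP = 26.16
All same sign? yes

Yes, inside


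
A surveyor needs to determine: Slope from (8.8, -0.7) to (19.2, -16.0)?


slope = (y2-y1)/(x2-x1) = ((-16)-(-0.7))/(19.2-8.8) = (-15.3)/10.4 = -1.4712

-1.4712


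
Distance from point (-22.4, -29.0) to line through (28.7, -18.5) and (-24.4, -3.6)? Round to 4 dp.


|cross product| = 1318.94
|line direction| = sqrt(3041.62) = 55.1509
Distance = 1318.94/sqrt(3041.62) = 23.9151

23.9151


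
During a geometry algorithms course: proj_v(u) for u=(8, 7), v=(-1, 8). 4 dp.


u.v = 48, |v| = sqrt(65) = 8.0623
Scalar projection = u.v / |v| = 48 / sqrt(65) = 5.9537

5.9537


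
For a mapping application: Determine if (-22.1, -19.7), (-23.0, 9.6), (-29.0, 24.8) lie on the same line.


Cross product: ((-23)-(-22.1))*(24.8-(-19.7)) - (9.6-(-19.7))*((-29)-(-22.1))
= 162.12

No, not collinear


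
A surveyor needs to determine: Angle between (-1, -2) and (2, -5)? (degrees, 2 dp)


u.v = 8, |u| = sqrt(5) = 2.2361, |v| = sqrt(29) = 5.3852
cos(theta) = u.v/(|u||v|) = 8/sqrt(145) = 0.664364
theta = acos(0.664364) = 48.37 degrees

48.37 degrees


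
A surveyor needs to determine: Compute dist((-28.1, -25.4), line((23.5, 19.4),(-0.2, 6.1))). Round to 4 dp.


|cross product| = 375.48
|line direction| = sqrt(738.58) = 27.1768
Distance = 375.48/sqrt(738.58) = 13.8162

13.8162


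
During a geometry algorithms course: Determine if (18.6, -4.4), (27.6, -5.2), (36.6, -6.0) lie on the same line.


Cross product: (27.6-18.6)*((-6)-(-4.4)) - ((-5.2)-(-4.4))*(36.6-18.6)
= 0

Yes, collinear


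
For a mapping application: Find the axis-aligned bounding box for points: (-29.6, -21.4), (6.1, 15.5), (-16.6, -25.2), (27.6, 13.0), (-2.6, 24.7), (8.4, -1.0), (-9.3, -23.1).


x range: [-29.6, 27.6]
y range: [-25.2, 24.7]
Bounding box: (-29.6,-25.2) to (27.6,24.7)

(-29.6,-25.2) to (27.6,24.7)


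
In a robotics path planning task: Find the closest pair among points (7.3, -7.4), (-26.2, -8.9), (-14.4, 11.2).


d(P0,P1) = 33.5336, d(P0,P2) = 28.5806, d(P1,P2) = 23.3077
Closest: P1 and P2

Closest pair: (-26.2, -8.9) and (-14.4, 11.2), distance = 23.3077


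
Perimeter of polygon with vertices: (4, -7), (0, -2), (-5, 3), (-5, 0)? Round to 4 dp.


Sides: (4, -7)->(0, -2): sqrt(41) = 6.403124, (0, -2)->(-5, 3): sqrt(50) = 7.071068, (-5, 3)->(-5, 0): sqrt(9) = 3, (-5, 0)->(4, -7): sqrt(130) = 11.401754
Sum = 27.875946
Perimeter = 27.8759

27.8759


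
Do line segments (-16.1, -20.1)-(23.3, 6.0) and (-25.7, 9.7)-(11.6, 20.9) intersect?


Cross products: d1=-1219.06, d2=-686.81, d3=1424.68, d4=892.43
d1*d2 < 0 and d3*d4 < 0? no

No, they don't intersect


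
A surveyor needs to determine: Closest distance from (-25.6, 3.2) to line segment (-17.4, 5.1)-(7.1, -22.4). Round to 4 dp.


Project P onto AB: t = 0 (clamped to [0,1])
Closest point on segment: (-17.4, 5.1)
Distance: 8.4172

8.4172


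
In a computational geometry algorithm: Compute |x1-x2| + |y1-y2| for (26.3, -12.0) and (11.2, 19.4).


|26.3-11.2| + |(-12)-19.4| = 15.1 + 31.4 = 46.5

46.5


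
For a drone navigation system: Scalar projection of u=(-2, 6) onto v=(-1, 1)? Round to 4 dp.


u.v = 8, |v| = sqrt(2) = 1.4142
Scalar projection = u.v / |v| = 8 / sqrt(2) = 5.6569

5.6569


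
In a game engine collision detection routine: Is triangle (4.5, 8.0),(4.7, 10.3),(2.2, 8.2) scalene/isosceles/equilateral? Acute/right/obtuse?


Side lengths squared: AB^2=5.33, BC^2=10.66, CA^2=5.33
Sorted: [5.33, 5.33, 10.66]
By sides: Isosceles, By angles: Right

Isosceles, Right


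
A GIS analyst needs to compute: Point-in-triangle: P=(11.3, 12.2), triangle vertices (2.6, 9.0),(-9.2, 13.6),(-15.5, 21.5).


Cross products: AB x AP = -77.78, BC x BP = -153.13, CA x CP = 166.67
All same sign? no

No, outside


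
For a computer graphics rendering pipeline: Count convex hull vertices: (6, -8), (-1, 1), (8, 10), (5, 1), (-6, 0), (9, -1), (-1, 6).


Convex hull vertices (CCW): (-6, 0), (6, -8), (9, -1), (8, 10), (-1, 6)
Count = 5

5


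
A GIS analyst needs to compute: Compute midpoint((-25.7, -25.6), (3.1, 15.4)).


M = (((-25.7)+3.1)/2, ((-25.6)+15.4)/2)
= (-11.3, -5.1)

(-11.3, -5.1)


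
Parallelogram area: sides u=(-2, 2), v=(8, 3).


|u x v| = |(-2)*3 - 2*8|
= |(-6) - 16| = 22

22


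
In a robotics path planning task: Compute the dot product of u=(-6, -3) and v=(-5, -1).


u . v = u_x*v_x + u_y*v_y = (-6)*(-5) + (-3)*(-1)
= 30 + 3 = 33

33


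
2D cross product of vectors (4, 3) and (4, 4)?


u x v = u_x*v_y - u_y*v_x = 4*4 - 3*4
= 16 - 12 = 4

4


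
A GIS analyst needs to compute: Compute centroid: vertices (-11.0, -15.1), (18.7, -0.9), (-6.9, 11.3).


Centroid = ((x_A+x_B+x_C)/3, (y_A+y_B+y_C)/3)
= (((-11)+18.7+(-6.9))/3, ((-15.1)+(-0.9)+11.3)/3)
= (0.2667, -1.5667)

(0.2667, -1.5667)


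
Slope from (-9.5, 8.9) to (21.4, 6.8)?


slope = (y2-y1)/(x2-x1) = (6.8-8.9)/(21.4-(-9.5)) = (-2.1)/30.9 = -0.068

-0.068


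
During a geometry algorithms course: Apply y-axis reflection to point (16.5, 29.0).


Reflection over y-axis: (x,y) -> (-x,y)
(16.5, 29) -> (-16.5, 29)

(-16.5, 29)


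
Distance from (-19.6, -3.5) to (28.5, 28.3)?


dx=48.1, dy=31.8
d^2 = 48.1^2 + 31.8^2 = 3324.85
d = sqrt(3324.85) = 57.6615

57.6615


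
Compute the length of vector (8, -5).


|u| = sqrt(8^2 + (-5)^2) = sqrt(89) = 9.434

9.434


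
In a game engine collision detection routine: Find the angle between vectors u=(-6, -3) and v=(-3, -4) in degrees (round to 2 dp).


u.v = 30, |u| = sqrt(45) = 6.7082, |v| = sqrt(25) = 5
cos(theta) = u.v/(|u||v|) = 30/sqrt(1125) = 0.894427
theta = acos(0.894427) = 26.57 degrees

26.57 degrees


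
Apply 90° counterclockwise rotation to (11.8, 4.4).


90° CCW: (x,y) -> (-y, x)
(11.8,4.4) -> (-4.4, 11.8)

(-4.4, 11.8)


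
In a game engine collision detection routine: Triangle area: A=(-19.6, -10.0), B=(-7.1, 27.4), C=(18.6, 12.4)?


Area = |x_A(y_B-y_C) + x_B(y_C-y_A) + x_C(y_A-y_B)|/2
= |(-294) + (-159.04) + (-695.64)|/2
= 1148.68/2 = 574.34

574.34


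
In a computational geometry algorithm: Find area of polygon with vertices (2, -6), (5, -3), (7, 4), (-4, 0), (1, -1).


Shoelace sum: (2*(-3) - 5*(-6)) + (5*4 - 7*(-3)) + (7*0 - (-4)*4) + ((-4)*(-1) - 1*0) + (1*(-6) - 2*(-1))
= 81
Area = |81|/2 = 40.5

40.5


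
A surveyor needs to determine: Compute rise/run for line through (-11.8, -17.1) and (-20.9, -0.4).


slope = (y2-y1)/(x2-x1) = ((-0.4)-(-17.1))/((-20.9)-(-11.8)) = 16.7/(-9.1) = -1.8352

-1.8352


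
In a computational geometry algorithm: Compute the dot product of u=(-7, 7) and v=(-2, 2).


u . v = u_x*v_x + u_y*v_y = (-7)*(-2) + 7*2
= 14 + 14 = 28

28


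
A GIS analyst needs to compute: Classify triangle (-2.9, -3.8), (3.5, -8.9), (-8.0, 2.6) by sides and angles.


Side lengths squared: AB^2=66.97, BC^2=264.5, CA^2=66.97
Sorted: [66.97, 66.97, 264.5]
By sides: Isosceles, By angles: Obtuse

Isosceles, Obtuse


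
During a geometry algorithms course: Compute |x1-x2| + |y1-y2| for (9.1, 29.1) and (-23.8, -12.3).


|9.1-(-23.8)| + |29.1-(-12.3)| = 32.9 + 41.4 = 74.3

74.3


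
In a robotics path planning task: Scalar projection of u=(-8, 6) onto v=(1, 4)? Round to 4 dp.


u.v = 16, |v| = sqrt(17) = 4.1231
Scalar projection = u.v / |v| = 16 / sqrt(17) = 3.8806

3.8806


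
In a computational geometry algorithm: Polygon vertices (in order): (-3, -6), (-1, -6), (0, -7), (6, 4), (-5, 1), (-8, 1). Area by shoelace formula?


Shoelace sum: ((-3)*(-6) - (-1)*(-6)) + ((-1)*(-7) - 0*(-6)) + (0*4 - 6*(-7)) + (6*1 - (-5)*4) + ((-5)*1 - (-8)*1) + ((-8)*(-6) - (-3)*1)
= 141
Area = |141|/2 = 70.5

70.5


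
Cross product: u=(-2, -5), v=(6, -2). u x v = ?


u x v = u_x*v_y - u_y*v_x = (-2)*(-2) - (-5)*6
= 4 - (-30) = 34

34


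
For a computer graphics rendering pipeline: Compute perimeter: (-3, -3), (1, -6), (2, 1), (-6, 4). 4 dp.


Sides: (-3, -3)->(1, -6): sqrt(25) = 5, (1, -6)->(2, 1): sqrt(50) = 7.071068, (2, 1)->(-6, 4): sqrt(73) = 8.544004, (-6, 4)->(-3, -3): sqrt(58) = 7.615773
Sum = 28.230845
Perimeter = 28.2308

28.2308


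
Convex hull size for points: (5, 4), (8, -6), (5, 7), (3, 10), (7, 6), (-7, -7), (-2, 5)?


Convex hull vertices (CCW): (-7, -7), (8, -6), (7, 6), (3, 10), (-2, 5)
Count = 5

5


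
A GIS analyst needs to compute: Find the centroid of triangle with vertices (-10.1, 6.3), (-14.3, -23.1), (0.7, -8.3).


Centroid = ((x_A+x_B+x_C)/3, (y_A+y_B+y_C)/3)
= (((-10.1)+(-14.3)+0.7)/3, (6.3+(-23.1)+(-8.3))/3)
= (-7.9, -8.3667)

(-7.9, -8.3667)


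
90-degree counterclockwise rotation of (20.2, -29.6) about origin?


90° CCW: (x,y) -> (-y, x)
(20.2,-29.6) -> (29.6, 20.2)

(29.6, 20.2)


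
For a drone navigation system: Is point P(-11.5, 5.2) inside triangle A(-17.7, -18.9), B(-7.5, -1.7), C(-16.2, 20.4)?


Cross products: AB x AP = 139.18, BC x BP = 28.37, CA x CP = 207.51
All same sign? yes

Yes, inside


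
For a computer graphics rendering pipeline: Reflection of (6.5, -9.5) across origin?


Reflection over origin: (x,y) -> (-x,-y)
(6.5, -9.5) -> (-6.5, 9.5)

(-6.5, 9.5)


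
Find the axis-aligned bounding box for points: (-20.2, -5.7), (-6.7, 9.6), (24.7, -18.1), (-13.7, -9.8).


x range: [-20.2, 24.7]
y range: [-18.1, 9.6]
Bounding box: (-20.2,-18.1) to (24.7,9.6)

(-20.2,-18.1) to (24.7,9.6)


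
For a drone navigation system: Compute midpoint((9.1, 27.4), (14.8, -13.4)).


M = ((9.1+14.8)/2, (27.4+(-13.4))/2)
= (11.95, 7)

(11.95, 7)


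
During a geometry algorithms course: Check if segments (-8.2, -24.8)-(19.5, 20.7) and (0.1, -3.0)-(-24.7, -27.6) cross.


Cross products: d1=336.46, d2=-110.52, d3=226.21, d4=673.19
d1*d2 < 0 and d3*d4 < 0? no

No, they don't intersect


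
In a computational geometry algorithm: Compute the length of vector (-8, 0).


|u| = sqrt((-8)^2 + 0^2) = sqrt(64) = 8

8


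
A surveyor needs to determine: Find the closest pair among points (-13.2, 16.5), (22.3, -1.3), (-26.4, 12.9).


d(P0,P1) = 39.7126, d(P0,P2) = 13.6821, d(P1,P2) = 50.728
Closest: P0 and P2

Closest pair: (-13.2, 16.5) and (-26.4, 12.9), distance = 13.6821


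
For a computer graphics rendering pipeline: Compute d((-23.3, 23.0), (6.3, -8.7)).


dx=29.6, dy=-31.7
d^2 = 29.6^2 + (-31.7)^2 = 1881.05
d = sqrt(1881.05) = 43.3711

43.3711


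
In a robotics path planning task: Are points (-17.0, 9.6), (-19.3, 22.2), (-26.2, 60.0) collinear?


Cross product: ((-19.3)-(-17))*(60-9.6) - (22.2-9.6)*((-26.2)-(-17))
= 0

Yes, collinear


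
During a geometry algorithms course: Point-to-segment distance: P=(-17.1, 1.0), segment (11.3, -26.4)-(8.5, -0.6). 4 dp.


Project P onto AB: t = 1 (clamped to [0,1])
Closest point on segment: (8.5, -0.6)
Distance: 25.65

25.65


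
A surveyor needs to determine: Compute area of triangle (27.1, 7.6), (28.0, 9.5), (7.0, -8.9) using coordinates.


Area = |x_A(y_B-y_C) + x_B(y_C-y_A) + x_C(y_A-y_B)|/2
= |498.64 + (-462) + (-13.3)|/2
= 23.34/2 = 11.67

11.67


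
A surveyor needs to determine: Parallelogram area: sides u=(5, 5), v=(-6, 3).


|u x v| = |5*3 - 5*(-6)|
= |15 - (-30)| = 45

45


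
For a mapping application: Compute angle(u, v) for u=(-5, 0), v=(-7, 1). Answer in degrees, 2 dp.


u.v = 35, |u| = sqrt(25) = 5, |v| = sqrt(50) = 7.0711
cos(theta) = u.v/(|u||v|) = 35/sqrt(1250) = 0.989949
theta = acos(0.989949) = 8.13 degrees

8.13 degrees


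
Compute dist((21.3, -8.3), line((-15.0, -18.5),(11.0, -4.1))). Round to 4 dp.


|cross product| = 257.52
|line direction| = sqrt(883.36) = 29.7214
Distance = 257.52/sqrt(883.36) = 8.6645

8.6645


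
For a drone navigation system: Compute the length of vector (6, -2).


|u| = sqrt(6^2 + (-2)^2) = sqrt(40) = 6.3246

6.3246


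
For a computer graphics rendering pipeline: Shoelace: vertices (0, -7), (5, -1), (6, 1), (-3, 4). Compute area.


Shoelace sum: (0*(-1) - 5*(-7)) + (5*1 - 6*(-1)) + (6*4 - (-3)*1) + ((-3)*(-7) - 0*4)
= 94
Area = |94|/2 = 47

47


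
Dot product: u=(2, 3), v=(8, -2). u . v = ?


u . v = u_x*v_x + u_y*v_y = 2*8 + 3*(-2)
= 16 + (-6) = 10

10


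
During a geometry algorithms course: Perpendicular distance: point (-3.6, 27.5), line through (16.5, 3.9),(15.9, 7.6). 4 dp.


|cross product| = 60.21
|line direction| = sqrt(14.05) = 3.7483
Distance = 60.21/sqrt(14.05) = 16.0631

16.0631


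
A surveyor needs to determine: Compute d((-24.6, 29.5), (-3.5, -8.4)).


dx=21.1, dy=-37.9
d^2 = 21.1^2 + (-37.9)^2 = 1881.62
d = sqrt(1881.62) = 43.3776

43.3776


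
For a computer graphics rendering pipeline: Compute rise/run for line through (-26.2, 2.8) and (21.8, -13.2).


slope = (y2-y1)/(x2-x1) = ((-13.2)-2.8)/(21.8-(-26.2)) = (-16)/48 = -0.3333

-0.3333


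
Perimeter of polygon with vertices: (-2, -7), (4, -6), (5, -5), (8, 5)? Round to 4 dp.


Sides: (-2, -7)->(4, -6): sqrt(37) = 6.082763, (4, -6)->(5, -5): sqrt(2) = 1.414214, (5, -5)->(8, 5): sqrt(109) = 10.440307, (8, 5)->(-2, -7): sqrt(244) = 15.620499
Sum = 33.557783
Perimeter = 33.5578

33.5578


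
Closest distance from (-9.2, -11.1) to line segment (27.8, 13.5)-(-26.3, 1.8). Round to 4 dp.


Project P onto AB: t = 0.7473 (clamped to [0,1])
Closest point on segment: (-12.6292, 4.7565)
Distance: 16.2231

16.2231


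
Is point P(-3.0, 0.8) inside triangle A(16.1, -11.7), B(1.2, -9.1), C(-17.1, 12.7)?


Cross products: AB x AP = -136.59, BC x BP = -89.61, CA x CP = -51.04
All same sign? yes

Yes, inside


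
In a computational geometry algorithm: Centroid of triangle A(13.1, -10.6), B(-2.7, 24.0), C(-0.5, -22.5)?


Centroid = ((x_A+x_B+x_C)/3, (y_A+y_B+y_C)/3)
= ((13.1+(-2.7)+(-0.5))/3, ((-10.6)+24+(-22.5))/3)
= (3.3, -3.0333)

(3.3, -3.0333)


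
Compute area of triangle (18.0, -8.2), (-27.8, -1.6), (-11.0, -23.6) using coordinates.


Area = |x_A(y_B-y_C) + x_B(y_C-y_A) + x_C(y_A-y_B)|/2
= |396 + 428.12 + 72.6|/2
= 896.72/2 = 448.36

448.36


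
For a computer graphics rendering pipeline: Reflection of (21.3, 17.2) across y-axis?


Reflection over y-axis: (x,y) -> (-x,y)
(21.3, 17.2) -> (-21.3, 17.2)

(-21.3, 17.2)


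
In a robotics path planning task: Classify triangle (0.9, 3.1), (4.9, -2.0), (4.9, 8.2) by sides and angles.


Side lengths squared: AB^2=42.01, BC^2=104.04, CA^2=42.01
Sorted: [42.01, 42.01, 104.04]
By sides: Isosceles, By angles: Obtuse

Isosceles, Obtuse


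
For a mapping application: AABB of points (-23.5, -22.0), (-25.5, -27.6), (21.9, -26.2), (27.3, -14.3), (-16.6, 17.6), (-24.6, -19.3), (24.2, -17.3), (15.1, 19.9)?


x range: [-25.5, 27.3]
y range: [-27.6, 19.9]
Bounding box: (-25.5,-27.6) to (27.3,19.9)

(-25.5,-27.6) to (27.3,19.9)


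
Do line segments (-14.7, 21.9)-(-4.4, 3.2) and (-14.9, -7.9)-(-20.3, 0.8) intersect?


Cross products: d1=-162.66, d2=-151.29, d3=-310.68, d4=-322.05
d1*d2 < 0 and d3*d4 < 0? no

No, they don't intersect


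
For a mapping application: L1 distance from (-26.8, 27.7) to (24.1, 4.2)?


|(-26.8)-24.1| + |27.7-4.2| = 50.9 + 23.5 = 74.4

74.4


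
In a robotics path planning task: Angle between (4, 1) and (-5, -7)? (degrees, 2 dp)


u.v = -27, |u| = sqrt(17) = 4.1231, |v| = sqrt(74) = 8.6023
cos(theta) = u.v/(|u||v|) = -27/sqrt(1258) = -0.761243
theta = acos(-0.761243) = 139.57 degrees

139.57 degrees


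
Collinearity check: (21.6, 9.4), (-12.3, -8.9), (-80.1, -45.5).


Cross product: ((-12.3)-21.6)*((-45.5)-9.4) - ((-8.9)-9.4)*((-80.1)-21.6)
= 0

Yes, collinear


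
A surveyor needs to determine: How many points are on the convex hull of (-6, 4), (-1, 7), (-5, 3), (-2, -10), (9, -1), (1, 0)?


Convex hull vertices (CCW): (-6, 4), (-2, -10), (9, -1), (-1, 7)
Count = 4

4


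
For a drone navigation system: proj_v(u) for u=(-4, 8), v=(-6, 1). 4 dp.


u.v = 32, |v| = sqrt(37) = 6.0828
Scalar projection = u.v / |v| = 32 / sqrt(37) = 5.2608

5.2608


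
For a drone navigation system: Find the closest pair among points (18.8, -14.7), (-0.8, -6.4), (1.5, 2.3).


d(P0,P1) = 21.285, d(P0,P2) = 24.2547, d(P1,P2) = 8.9989
Closest: P1 and P2

Closest pair: (-0.8, -6.4) and (1.5, 2.3), distance = 8.9989


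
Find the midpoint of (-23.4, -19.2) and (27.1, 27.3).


M = (((-23.4)+27.1)/2, ((-19.2)+27.3)/2)
= (1.85, 4.05)

(1.85, 4.05)


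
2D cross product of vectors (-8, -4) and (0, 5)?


u x v = u_x*v_y - u_y*v_x = (-8)*5 - (-4)*0
= (-40) - 0 = -40

-40


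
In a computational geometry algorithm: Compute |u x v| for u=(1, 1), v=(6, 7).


|u x v| = |1*7 - 1*6|
= |7 - 6| = 1

1


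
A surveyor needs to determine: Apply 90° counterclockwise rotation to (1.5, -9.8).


90° CCW: (x,y) -> (-y, x)
(1.5,-9.8) -> (9.8, 1.5)

(9.8, 1.5)


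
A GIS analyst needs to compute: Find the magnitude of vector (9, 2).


|u| = sqrt(9^2 + 2^2) = sqrt(85) = 9.2195

9.2195


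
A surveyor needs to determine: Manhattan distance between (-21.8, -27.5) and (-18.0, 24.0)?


|(-21.8)-(-18)| + |(-27.5)-24| = 3.8 + 51.5 = 55.3

55.3


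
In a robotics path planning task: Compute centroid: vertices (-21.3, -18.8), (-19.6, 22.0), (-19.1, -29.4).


Centroid = ((x_A+x_B+x_C)/3, (y_A+y_B+y_C)/3)
= (((-21.3)+(-19.6)+(-19.1))/3, ((-18.8)+22+(-29.4))/3)
= (-20, -8.7333)

(-20, -8.7333)


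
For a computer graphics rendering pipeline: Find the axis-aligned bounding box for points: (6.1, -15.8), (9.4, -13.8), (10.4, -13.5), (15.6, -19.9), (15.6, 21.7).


x range: [6.1, 15.6]
y range: [-19.9, 21.7]
Bounding box: (6.1,-19.9) to (15.6,21.7)

(6.1,-19.9) to (15.6,21.7)


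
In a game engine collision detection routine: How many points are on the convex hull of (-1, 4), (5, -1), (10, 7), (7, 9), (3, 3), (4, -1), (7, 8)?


Convex hull vertices (CCW): (-1, 4), (4, -1), (5, -1), (10, 7), (7, 9)
Count = 5

5


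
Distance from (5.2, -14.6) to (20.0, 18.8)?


dx=14.8, dy=33.4
d^2 = 14.8^2 + 33.4^2 = 1334.6
d = sqrt(1334.6) = 36.5322

36.5322


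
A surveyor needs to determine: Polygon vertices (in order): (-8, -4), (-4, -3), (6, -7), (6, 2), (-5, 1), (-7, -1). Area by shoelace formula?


Shoelace sum: ((-8)*(-3) - (-4)*(-4)) + ((-4)*(-7) - 6*(-3)) + (6*2 - 6*(-7)) + (6*1 - (-5)*2) + ((-5)*(-1) - (-7)*1) + ((-7)*(-4) - (-8)*(-1))
= 156
Area = |156|/2 = 78

78


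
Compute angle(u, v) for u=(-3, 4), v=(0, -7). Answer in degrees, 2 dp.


u.v = -28, |u| = sqrt(25) = 5, |v| = sqrt(49) = 7
cos(theta) = u.v/(|u||v|) = -28/sqrt(1225) = -0.8
theta = acos(-0.8) = 143.13 degrees

143.13 degrees


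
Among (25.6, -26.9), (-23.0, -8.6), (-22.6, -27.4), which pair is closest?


d(P0,P1) = 51.9312, d(P0,P2) = 48.2026, d(P1,P2) = 18.8043
Closest: P1 and P2

Closest pair: (-23.0, -8.6) and (-22.6, -27.4), distance = 18.8043


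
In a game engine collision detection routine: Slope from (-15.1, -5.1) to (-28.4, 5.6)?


slope = (y2-y1)/(x2-x1) = (5.6-(-5.1))/((-28.4)-(-15.1)) = 10.7/(-13.3) = -0.8045

-0.8045


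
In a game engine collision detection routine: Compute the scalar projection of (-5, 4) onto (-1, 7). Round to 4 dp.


u.v = 33, |v| = sqrt(50) = 7.0711
Scalar projection = u.v / |v| = 33 / sqrt(50) = 4.6669

4.6669


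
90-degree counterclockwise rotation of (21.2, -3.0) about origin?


90° CCW: (x,y) -> (-y, x)
(21.2,-3) -> (3, 21.2)

(3, 21.2)


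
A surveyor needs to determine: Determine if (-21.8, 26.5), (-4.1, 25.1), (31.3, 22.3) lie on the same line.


Cross product: ((-4.1)-(-21.8))*(22.3-26.5) - (25.1-26.5)*(31.3-(-21.8))
= 0

Yes, collinear


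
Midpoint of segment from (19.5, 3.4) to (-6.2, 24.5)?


M = ((19.5+(-6.2))/2, (3.4+24.5)/2)
= (6.65, 13.95)

(6.65, 13.95)


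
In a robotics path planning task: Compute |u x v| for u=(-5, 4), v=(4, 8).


|u x v| = |(-5)*8 - 4*4|
= |(-40) - 16| = 56

56


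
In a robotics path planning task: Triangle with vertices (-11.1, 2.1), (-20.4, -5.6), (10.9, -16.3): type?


Side lengths squared: AB^2=145.78, BC^2=1094.18, CA^2=822.56
Sorted: [145.78, 822.56, 1094.18]
By sides: Scalene, By angles: Obtuse

Scalene, Obtuse


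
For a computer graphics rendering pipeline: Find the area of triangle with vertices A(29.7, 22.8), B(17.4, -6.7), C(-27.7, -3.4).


Area = |x_A(y_B-y_C) + x_B(y_C-y_A) + x_C(y_A-y_B)|/2
= |(-98.01) + (-455.88) + (-817.15)|/2
= 1371.04/2 = 685.52

685.52


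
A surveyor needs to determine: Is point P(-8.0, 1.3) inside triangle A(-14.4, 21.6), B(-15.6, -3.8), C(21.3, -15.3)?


Cross products: AB x AP = 186.92, BC x BP = 275.59, CA x CP = 488.55
All same sign? yes

Yes, inside


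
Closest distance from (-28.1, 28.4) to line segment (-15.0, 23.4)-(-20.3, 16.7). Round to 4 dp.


Project P onto AB: t = 0.4923 (clamped to [0,1])
Closest point on segment: (-17.6093, 20.1014)
Distance: 13.3761

13.3761


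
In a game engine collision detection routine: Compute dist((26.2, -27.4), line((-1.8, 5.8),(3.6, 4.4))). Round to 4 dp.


|cross product| = 140.08
|line direction| = sqrt(31.12) = 5.5785
Distance = 140.08/sqrt(31.12) = 25.1106

25.1106


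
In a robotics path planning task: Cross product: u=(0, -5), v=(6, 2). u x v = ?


u x v = u_x*v_y - u_y*v_x = 0*2 - (-5)*6
= 0 - (-30) = 30

30


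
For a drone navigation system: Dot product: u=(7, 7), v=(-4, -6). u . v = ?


u . v = u_x*v_x + u_y*v_y = 7*(-4) + 7*(-6)
= (-28) + (-42) = -70

-70


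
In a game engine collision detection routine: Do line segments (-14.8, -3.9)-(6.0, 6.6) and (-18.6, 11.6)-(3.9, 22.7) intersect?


Cross products: d1=-390.93, d2=-385.56, d3=362.3, d4=356.93
d1*d2 < 0 and d3*d4 < 0? no

No, they don't intersect


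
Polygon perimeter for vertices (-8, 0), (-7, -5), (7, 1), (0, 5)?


Sides: (-8, 0)->(-7, -5): sqrt(26) = 5.09902, (-7, -5)->(7, 1): sqrt(232) = 15.231546, (7, 1)->(0, 5): sqrt(65) = 8.062258, (0, 5)->(-8, 0): sqrt(89) = 9.433981
Sum = 37.826805
Perimeter = 37.8268

37.8268


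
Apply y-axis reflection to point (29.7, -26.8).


Reflection over y-axis: (x,y) -> (-x,y)
(29.7, -26.8) -> (-29.7, -26.8)

(-29.7, -26.8)


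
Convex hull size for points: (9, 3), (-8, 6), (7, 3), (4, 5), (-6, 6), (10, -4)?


Convex hull vertices (CCW): (-8, 6), (10, -4), (9, 3), (4, 5), (-6, 6)
Count = 5

5


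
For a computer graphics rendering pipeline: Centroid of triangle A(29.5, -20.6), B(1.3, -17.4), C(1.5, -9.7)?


Centroid = ((x_A+x_B+x_C)/3, (y_A+y_B+y_C)/3)
= ((29.5+1.3+1.5)/3, ((-20.6)+(-17.4)+(-9.7))/3)
= (10.7667, -15.9)

(10.7667, -15.9)


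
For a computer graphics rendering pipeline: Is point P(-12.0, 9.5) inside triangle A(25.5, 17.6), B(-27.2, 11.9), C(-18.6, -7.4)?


Cross products: AB x AP = 213.12, BC x BP = 272.72, CA x CP = 580.29
All same sign? yes

Yes, inside


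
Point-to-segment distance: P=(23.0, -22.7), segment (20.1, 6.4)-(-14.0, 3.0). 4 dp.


Project P onto AB: t = 0 (clamped to [0,1])
Closest point on segment: (20.0985, 6.3999)
Distance: 29.2441

29.2441


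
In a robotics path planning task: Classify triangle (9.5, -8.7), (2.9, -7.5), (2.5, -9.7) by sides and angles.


Side lengths squared: AB^2=45, BC^2=5, CA^2=50
Sorted: [5, 45, 50]
By sides: Scalene, By angles: Right

Scalene, Right


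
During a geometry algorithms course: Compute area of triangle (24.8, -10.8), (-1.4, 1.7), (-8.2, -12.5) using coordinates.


Area = |x_A(y_B-y_C) + x_B(y_C-y_A) + x_C(y_A-y_B)|/2
= |352.16 + 2.38 + 102.5|/2
= 457.04/2 = 228.52

228.52


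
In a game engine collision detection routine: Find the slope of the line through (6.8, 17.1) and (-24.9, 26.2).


slope = (y2-y1)/(x2-x1) = (26.2-17.1)/((-24.9)-6.8) = 9.1/(-31.7) = -0.2871

-0.2871


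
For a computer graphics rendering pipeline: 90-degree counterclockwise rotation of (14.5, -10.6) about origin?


90° CCW: (x,y) -> (-y, x)
(14.5,-10.6) -> (10.6, 14.5)

(10.6, 14.5)


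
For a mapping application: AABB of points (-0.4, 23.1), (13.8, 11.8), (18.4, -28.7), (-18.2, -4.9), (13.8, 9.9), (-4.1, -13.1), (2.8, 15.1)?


x range: [-18.2, 18.4]
y range: [-28.7, 23.1]
Bounding box: (-18.2,-28.7) to (18.4,23.1)

(-18.2,-28.7) to (18.4,23.1)


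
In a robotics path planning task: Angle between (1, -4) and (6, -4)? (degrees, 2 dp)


u.v = 22, |u| = sqrt(17) = 4.1231, |v| = sqrt(52) = 7.2111
cos(theta) = u.v/(|u||v|) = 22/sqrt(884) = 0.73994
theta = acos(0.73994) = 42.27 degrees

42.27 degrees


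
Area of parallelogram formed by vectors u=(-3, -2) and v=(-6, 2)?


|u x v| = |(-3)*2 - (-2)*(-6)|
= |(-6) - 12| = 18

18


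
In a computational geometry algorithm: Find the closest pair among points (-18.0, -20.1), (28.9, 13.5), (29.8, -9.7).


d(P0,P1) = 57.6938, d(P0,P2) = 48.9183, d(P1,P2) = 23.2175
Closest: P1 and P2

Closest pair: (28.9, 13.5) and (29.8, -9.7), distance = 23.2175


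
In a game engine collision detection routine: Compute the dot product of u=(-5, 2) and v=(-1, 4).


u . v = u_x*v_x + u_y*v_y = (-5)*(-1) + 2*4
= 5 + 8 = 13

13


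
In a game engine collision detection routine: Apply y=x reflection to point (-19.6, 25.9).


Reflection over y=x: (x,y) -> (y,x)
(-19.6, 25.9) -> (25.9, -19.6)

(25.9, -19.6)


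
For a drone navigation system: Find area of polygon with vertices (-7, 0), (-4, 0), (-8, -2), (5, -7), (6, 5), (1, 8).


Shoelace sum: ((-7)*0 - (-4)*0) + ((-4)*(-2) - (-8)*0) + ((-8)*(-7) - 5*(-2)) + (5*5 - 6*(-7)) + (6*8 - 1*5) + (1*0 - (-7)*8)
= 240
Area = |240|/2 = 120

120


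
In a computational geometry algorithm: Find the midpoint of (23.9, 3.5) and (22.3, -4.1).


M = ((23.9+22.3)/2, (3.5+(-4.1))/2)
= (23.1, -0.3)

(23.1, -0.3)


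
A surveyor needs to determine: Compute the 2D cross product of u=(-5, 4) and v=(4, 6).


u x v = u_x*v_y - u_y*v_x = (-5)*6 - 4*4
= (-30) - 16 = -46

-46


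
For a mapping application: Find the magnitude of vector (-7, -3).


|u| = sqrt((-7)^2 + (-3)^2) = sqrt(58) = 7.6158

7.6158


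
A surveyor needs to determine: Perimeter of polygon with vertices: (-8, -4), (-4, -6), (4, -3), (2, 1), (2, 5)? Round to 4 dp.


Sides: (-8, -4)->(-4, -6): sqrt(20) = 4.472136, (-4, -6)->(4, -3): sqrt(73) = 8.544004, (4, -3)->(2, 1): sqrt(20) = 4.472136, (2, 1)->(2, 5): sqrt(16) = 4, (2, 5)->(-8, -4): sqrt(181) = 13.453624
Sum = 34.9419
Perimeter = 34.9419

34.9419


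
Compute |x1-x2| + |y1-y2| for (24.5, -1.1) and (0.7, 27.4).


|24.5-0.7| + |(-1.1)-27.4| = 23.8 + 28.5 = 52.3

52.3


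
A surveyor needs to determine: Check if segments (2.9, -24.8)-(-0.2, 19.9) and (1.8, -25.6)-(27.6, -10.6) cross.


Cross products: d1=4.14, d2=1203.9, d3=51.65, d4=-1148.11
d1*d2 < 0 and d3*d4 < 0? no

No, they don't intersect


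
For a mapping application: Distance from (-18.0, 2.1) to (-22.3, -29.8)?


dx=-4.3, dy=-31.9
d^2 = (-4.3)^2 + (-31.9)^2 = 1036.1
d = sqrt(1036.1) = 32.1885

32.1885


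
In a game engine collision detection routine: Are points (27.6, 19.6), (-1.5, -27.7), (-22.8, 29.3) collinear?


Cross product: ((-1.5)-27.6)*(29.3-19.6) - ((-27.7)-19.6)*((-22.8)-27.6)
= -2666.19

No, not collinear


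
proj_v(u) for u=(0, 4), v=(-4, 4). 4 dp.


u.v = 16, |v| = sqrt(32) = 5.6569
Scalar projection = u.v / |v| = 16 / sqrt(32) = 2.8284

2.8284


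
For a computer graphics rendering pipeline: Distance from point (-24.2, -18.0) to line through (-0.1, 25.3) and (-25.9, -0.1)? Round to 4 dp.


|cross product| = 505
|line direction| = sqrt(1310.8) = 36.205
Distance = 505/sqrt(1310.8) = 13.9484

13.9484


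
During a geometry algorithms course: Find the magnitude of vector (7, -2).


|u| = sqrt(7^2 + (-2)^2) = sqrt(53) = 7.2801

7.2801


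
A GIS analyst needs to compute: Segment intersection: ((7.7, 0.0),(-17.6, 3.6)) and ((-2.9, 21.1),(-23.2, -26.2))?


Cross products: d1=929.71, d2=-340.06, d3=-495.67, d4=774.1
d1*d2 < 0 and d3*d4 < 0? yes

Yes, they intersect


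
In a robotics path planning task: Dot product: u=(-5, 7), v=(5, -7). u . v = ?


u . v = u_x*v_x + u_y*v_y = (-5)*5 + 7*(-7)
= (-25) + (-49) = -74

-74


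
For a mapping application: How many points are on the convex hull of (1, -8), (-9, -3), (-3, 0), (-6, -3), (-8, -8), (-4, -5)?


Convex hull vertices (CCW): (-9, -3), (-8, -8), (1, -8), (-3, 0)
Count = 4

4


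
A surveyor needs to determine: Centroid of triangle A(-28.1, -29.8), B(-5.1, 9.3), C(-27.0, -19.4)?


Centroid = ((x_A+x_B+x_C)/3, (y_A+y_B+y_C)/3)
= (((-28.1)+(-5.1)+(-27))/3, ((-29.8)+9.3+(-19.4))/3)
= (-20.0667, -13.3)

(-20.0667, -13.3)


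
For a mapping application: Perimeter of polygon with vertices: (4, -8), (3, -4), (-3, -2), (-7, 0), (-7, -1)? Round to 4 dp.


Sides: (4, -8)->(3, -4): sqrt(17) = 4.123106, (3, -4)->(-3, -2): sqrt(40) = 6.324555, (-3, -2)->(-7, 0): sqrt(20) = 4.472136, (-7, 0)->(-7, -1): sqrt(1) = 1, (-7, -1)->(4, -8): sqrt(170) = 13.038405
Sum = 28.958202
Perimeter = 28.9582

28.9582


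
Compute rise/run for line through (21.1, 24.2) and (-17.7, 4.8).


slope = (y2-y1)/(x2-x1) = (4.8-24.2)/((-17.7)-21.1) = (-19.4)/(-38.8) = 0.5

0.5


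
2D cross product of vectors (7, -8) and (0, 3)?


u x v = u_x*v_y - u_y*v_x = 7*3 - (-8)*0
= 21 - 0 = 21

21


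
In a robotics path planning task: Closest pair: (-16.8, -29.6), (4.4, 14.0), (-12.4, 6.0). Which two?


d(P0,P1) = 48.4809, d(P0,P2) = 35.8709, d(P1,P2) = 18.6075
Closest: P1 and P2

Closest pair: (4.4, 14.0) and (-12.4, 6.0), distance = 18.6075


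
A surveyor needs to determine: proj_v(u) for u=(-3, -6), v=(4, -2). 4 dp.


u.v = 0, |v| = sqrt(20) = 4.4721
Scalar projection = u.v / |v| = 0 / sqrt(20) = 0

0


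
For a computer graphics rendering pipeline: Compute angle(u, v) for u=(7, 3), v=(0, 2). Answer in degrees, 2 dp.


u.v = 6, |u| = sqrt(58) = 7.6158, |v| = sqrt(4) = 2
cos(theta) = u.v/(|u||v|) = 6/sqrt(232) = 0.393919
theta = acos(0.393919) = 66.8 degrees

66.8 degrees


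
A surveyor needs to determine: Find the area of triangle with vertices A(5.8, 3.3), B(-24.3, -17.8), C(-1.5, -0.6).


Area = |x_A(y_B-y_C) + x_B(y_C-y_A) + x_C(y_A-y_B)|/2
= |(-99.76) + 94.77 + (-31.65)|/2
= 36.64/2 = 18.32

18.32


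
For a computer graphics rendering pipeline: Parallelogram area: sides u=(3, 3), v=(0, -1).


|u x v| = |3*(-1) - 3*0|
= |(-3) - 0| = 3

3


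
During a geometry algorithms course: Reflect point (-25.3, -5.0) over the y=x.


Reflection over y=x: (x,y) -> (y,x)
(-25.3, -5) -> (-5, -25.3)

(-5, -25.3)


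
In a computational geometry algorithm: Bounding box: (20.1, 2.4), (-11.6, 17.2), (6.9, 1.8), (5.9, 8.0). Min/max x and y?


x range: [-11.6, 20.1]
y range: [1.8, 17.2]
Bounding box: (-11.6,1.8) to (20.1,17.2)

(-11.6,1.8) to (20.1,17.2)


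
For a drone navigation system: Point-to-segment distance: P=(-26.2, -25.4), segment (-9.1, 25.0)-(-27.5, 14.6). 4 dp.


Project P onto AB: t = 1 (clamped to [0,1])
Closest point on segment: (-27.5, 14.6)
Distance: 40.0211

40.0211


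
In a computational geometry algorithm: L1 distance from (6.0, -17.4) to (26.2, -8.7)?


|6-26.2| + |(-17.4)-(-8.7)| = 20.2 + 8.7 = 28.9

28.9
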